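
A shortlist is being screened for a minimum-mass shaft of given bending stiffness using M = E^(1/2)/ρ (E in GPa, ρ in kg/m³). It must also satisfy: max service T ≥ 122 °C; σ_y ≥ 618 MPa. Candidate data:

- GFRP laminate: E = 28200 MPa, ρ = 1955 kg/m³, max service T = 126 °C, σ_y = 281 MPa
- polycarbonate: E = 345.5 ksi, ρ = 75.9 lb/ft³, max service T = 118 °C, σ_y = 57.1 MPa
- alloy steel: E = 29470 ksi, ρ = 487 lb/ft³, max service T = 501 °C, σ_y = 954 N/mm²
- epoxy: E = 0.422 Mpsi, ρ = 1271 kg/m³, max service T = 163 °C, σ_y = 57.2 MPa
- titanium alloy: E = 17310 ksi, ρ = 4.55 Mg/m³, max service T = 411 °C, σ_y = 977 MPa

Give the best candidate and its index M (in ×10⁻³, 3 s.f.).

titanium alloy, M = 2.40×10⁻³

Screen on constraints: max service T ≥ 122 °C; σ_y ≥ 618 MPa. Survivors: alloy steel, titanium alloy.
Putting every candidate on a common basis:
  alloy steel: E = 203.2 GPa, ρ = 7801 kg/m³
  titanium alloy: E = 119.3 GPa, ρ = 4550 kg/m³
  titanium alloy: M = 2.40×10⁻³
  alloy steel: M = 1.83×10⁻³
Highest index: titanium alloy.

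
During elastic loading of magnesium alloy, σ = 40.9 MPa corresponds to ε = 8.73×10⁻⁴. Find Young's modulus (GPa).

E = σ/ε = 40.9 MPa / 8.73×10⁻⁴ = 46850 MPa = 46.8 GPa.

46.8 GPa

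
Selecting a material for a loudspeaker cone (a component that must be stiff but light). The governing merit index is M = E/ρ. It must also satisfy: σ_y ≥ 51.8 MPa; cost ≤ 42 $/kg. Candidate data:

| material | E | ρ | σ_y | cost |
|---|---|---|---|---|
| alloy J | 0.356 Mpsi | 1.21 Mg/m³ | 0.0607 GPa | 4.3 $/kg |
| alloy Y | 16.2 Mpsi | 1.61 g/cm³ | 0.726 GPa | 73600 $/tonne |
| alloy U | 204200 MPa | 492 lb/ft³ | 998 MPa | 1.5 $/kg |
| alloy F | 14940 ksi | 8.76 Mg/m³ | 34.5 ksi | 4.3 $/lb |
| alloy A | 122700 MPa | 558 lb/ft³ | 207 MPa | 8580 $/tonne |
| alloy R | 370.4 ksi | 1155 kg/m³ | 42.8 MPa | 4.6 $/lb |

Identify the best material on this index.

Screen on constraints: σ_y ≥ 51.8 MPa; cost ≤ 42 $/kg. Survivors: alloy J, alloy U, alloy F, alloy A.
In SI units:
  alloy J: E = 2.455 GPa, ρ = 1210 kg/m³
  alloy U: E = 204.2 GPa, ρ = 7881 kg/m³
  alloy F: E = 103.0 GPa, ρ = 8760 kg/m³
  alloy A: E = 122.7 GPa, ρ = 8938 kg/m³
  alloy U: M = 25.9 MN·m/kg
  alloy A: M = 13.7 MN·m/kg
  alloy F: M = 11.8 MN·m/kg
  alloy J: M = 2.03 MN·m/kg
Alloy U ranks first.

alloy U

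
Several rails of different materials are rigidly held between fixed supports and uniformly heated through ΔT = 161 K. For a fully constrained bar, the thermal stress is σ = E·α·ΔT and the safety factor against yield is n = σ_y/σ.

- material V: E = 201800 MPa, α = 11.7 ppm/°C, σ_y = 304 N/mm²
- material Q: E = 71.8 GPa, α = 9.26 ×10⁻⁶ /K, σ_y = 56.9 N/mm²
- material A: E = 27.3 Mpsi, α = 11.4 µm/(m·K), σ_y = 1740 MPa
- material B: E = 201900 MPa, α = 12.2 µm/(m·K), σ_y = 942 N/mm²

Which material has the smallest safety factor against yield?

material Q

In consistent units (E in GPa, α in ×10⁻⁶/K, σ_y in MPa):
  material V: E = 201.8, α = 11.7, σ_y = 304.0 → σ = 380 MPa, n = 0.800
  material Q: E = 71.80, α = 9.26, σ_y = 56.90 → σ = 107 MPa, n = 0.532
  material A: E = 188.2, α = 11.4, σ_y = 1740 → σ = 345 MPa, n = 5.04
  material B: E = 201.9, α = 12.2, σ_y = 942.0 → σ = 397 MPa, n = 2.38
Material Q has the lowest safety factor, n = 0.532.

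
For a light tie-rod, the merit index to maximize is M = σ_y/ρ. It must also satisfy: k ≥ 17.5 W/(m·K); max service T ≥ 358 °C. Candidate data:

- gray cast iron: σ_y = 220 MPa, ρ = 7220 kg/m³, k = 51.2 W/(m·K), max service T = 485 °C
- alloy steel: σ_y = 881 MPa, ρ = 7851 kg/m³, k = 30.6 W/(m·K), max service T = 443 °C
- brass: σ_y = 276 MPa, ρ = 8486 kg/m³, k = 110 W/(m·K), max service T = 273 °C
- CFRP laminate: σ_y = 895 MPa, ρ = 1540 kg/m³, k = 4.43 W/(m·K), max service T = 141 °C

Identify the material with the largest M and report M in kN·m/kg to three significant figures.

alloy steel, M = 112 kN·m/kg

Screen on constraints: k ≥ 17.5 W/(m·K); max service T ≥ 358 °C. Survivors: gray cast iron, alloy steel.
Per-candidate index values:
  alloy steel: M = 112 kN·m/kg
  gray cast iron: M = 30.5 kN·m/kg
The maximum is for alloy steel.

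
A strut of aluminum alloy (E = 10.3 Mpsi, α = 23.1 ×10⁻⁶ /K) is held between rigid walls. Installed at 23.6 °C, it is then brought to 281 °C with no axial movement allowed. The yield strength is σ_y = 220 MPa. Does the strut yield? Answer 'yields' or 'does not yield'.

yields

E = 10.3 Mpsi = 71.02 GPa.
ΔT = 257.4 K. Constrained thermal stress σ = E·α·ΔT = 71.02×10³ MPa × 23.1×10⁻⁶ × 257.4 = 422 MPa (compressive).
Compare to σ_y = 220 MPa: σ ≥ σ_y, so it yields.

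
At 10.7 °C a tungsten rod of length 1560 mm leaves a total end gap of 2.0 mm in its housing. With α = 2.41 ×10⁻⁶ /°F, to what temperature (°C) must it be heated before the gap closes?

306 °C

α = 2.41×10⁻⁶/°F × 9/5 = 4.34×10⁻⁶/K.
α·L₀·ΔT = 2.0 mm ⇒ ΔT = 2.0 / (4.34×10⁻⁶ × 1560.0) = 295.5 K.
T = 10.7 + 295.5 = 306.2 °C.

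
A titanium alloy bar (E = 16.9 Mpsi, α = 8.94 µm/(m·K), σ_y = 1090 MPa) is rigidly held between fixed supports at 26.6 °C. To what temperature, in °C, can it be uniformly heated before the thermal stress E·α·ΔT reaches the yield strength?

E = 16.9 Mpsi = 116.5 GPa.
E·α·ΔT = 1090 MPa ⇒ ΔT = 1090 / (116.5×10³ × 8.94×10⁻⁶) = 1046 K.
T = 26.6 + 1046 = 1073 °C.

1070 °C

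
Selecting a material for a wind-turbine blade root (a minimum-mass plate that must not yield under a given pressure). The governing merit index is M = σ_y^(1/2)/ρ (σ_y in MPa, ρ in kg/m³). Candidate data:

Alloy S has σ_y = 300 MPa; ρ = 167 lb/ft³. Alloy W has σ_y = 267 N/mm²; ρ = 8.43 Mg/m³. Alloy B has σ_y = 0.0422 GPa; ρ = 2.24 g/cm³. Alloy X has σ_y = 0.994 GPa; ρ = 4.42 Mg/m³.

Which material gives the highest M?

Putting every candidate on a common basis:
  alloy S: σ_y = 300.0 MPa, ρ = 2675 kg/m³
  alloy W: σ_y = 267.0 MPa, ρ = 8430 kg/m³
  alloy B: σ_y = 42.20 MPa, ρ = 2240 kg/m³
  alloy X: σ_y = 994.0 MPa, ρ = 4420 kg/m³
  alloy X: M = 7.13×10⁻³
  alloy S: M = 6.47×10⁻³
  alloy B: M = 2.90×10⁻³
  alloy W: M = 1.94×10⁻³
Alloy X ranks first.

alloy X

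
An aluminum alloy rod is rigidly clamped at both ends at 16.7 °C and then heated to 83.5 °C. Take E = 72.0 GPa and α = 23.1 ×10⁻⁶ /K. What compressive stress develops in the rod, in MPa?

111 MPa

ΔT = 66.80 K. Constrained thermal stress σ = E·α·ΔT = 72.00×10³ MPa × 23.1×10⁻⁶ × 66.80 = 111 MPa (compressive).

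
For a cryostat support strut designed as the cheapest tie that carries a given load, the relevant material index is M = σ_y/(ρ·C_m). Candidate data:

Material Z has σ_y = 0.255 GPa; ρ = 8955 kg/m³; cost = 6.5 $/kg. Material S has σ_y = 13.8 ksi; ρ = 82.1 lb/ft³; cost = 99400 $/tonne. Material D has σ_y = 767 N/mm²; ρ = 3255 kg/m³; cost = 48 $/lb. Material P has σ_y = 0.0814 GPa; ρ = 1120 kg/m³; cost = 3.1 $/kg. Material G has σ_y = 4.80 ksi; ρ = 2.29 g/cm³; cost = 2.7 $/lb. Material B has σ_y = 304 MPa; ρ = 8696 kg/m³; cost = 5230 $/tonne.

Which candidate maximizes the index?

Putting every candidate on a common basis:
  material Z: σ_y = 255.0 MPa, ρ = 8955 kg/m³, cost = 6.500 $/kg
  material S: σ_y = 95.15 MPa, ρ = 1315 kg/m³, cost = 99.40 $/kg
  material D: σ_y = 767.0 MPa, ρ = 3255 kg/m³, cost = 105.8 $/kg
  material P: σ_y = 81.40 MPa, ρ = 1120 kg/m³, cost = 3.100 $/kg
  material G: σ_y = 33.09 MPa, ρ = 2290 kg/m³, cost = 5.952 $/kg
  material B: σ_y = 304.0 MPa, ρ = 8696 kg/m³, cost = 5.230 $/kg
  material P: M = 23.4 kN·m per $
  material B: M = 6.68 kN·m per $
  material Z: M = 4.38 kN·m per $
  material G: M = 2.43 kN·m per $
  material D: M = 2.23 kN·m per $
  material S: M = 0.728 kN·m per $
The maximum is for material P.

material P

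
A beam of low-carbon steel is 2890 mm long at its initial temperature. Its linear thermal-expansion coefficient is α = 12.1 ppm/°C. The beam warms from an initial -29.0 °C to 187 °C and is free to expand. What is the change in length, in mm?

7.55 mm

ΔT = 187 − (-29.0) = 216.0 K.
ΔL = α·L₀·ΔT = 12.1×10⁻⁶ × 2890 mm × 216.0 K = 7.55 mm.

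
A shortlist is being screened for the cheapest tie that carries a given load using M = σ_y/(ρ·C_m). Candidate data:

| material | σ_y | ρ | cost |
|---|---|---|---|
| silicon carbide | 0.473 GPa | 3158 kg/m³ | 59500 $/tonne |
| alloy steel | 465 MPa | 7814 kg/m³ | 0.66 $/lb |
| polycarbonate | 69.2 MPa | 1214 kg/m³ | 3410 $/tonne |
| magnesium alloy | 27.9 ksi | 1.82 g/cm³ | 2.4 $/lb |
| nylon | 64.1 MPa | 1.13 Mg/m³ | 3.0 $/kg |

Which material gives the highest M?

alloy steel

In SI units:
  silicon carbide: σ_y = 473.0 MPa, ρ = 3158 kg/m³, cost = 59.50 $/kg
  alloy steel: σ_y = 465.0 MPa, ρ = 7814 kg/m³, cost = 1.455 $/kg
  polycarbonate: σ_y = 69.20 MPa, ρ = 1214 kg/m³, cost = 3.410 $/kg
  magnesium alloy: σ_y = 192.4 MPa, ρ = 1820 kg/m³, cost = 5.291 $/kg
  nylon: σ_y = 64.10 MPa, ρ = 1130 kg/m³, cost = 3.000 $/kg
  alloy steel: M = 40.9 kN·m per $
  magnesium alloy: M = 20.0 kN·m per $
  nylon: M = 18.9 kN·m per $
  polycarbonate: M = 16.7 kN·m per $
  silicon carbide: M = 2.52 kN·m per $
Highest index: alloy steel.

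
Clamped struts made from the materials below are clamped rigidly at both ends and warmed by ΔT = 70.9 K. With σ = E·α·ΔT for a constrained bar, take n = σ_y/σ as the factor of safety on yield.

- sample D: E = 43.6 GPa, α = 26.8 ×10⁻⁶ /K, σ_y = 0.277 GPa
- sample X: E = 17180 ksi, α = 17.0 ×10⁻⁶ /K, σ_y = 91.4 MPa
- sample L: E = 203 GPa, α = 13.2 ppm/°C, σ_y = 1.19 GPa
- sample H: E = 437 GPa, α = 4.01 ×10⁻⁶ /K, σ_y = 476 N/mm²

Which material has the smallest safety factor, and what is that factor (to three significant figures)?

Converting E to GPa, α to ×10⁻⁶/K, σ_y to MPa, then σ and n for each:
  sample D: E = 43.60, α = 26.8, σ_y = 277.0 → σ = 82.8 MPa, n = 3.34
  sample X: E = 118.5, α = 17.0, σ_y = 91.40 → σ = 143 MPa, n = 0.640
  sample L: E = 203.0, α = 13.2, σ_y = 1190 → σ = 190 MPa, n = 6.26
  sample H: E = 437.0, α = 4.01, σ_y = 476.0 → σ = 124 MPa, n = 3.83
The minimum is sample X at n = 0.640.

sample X, n = 0.640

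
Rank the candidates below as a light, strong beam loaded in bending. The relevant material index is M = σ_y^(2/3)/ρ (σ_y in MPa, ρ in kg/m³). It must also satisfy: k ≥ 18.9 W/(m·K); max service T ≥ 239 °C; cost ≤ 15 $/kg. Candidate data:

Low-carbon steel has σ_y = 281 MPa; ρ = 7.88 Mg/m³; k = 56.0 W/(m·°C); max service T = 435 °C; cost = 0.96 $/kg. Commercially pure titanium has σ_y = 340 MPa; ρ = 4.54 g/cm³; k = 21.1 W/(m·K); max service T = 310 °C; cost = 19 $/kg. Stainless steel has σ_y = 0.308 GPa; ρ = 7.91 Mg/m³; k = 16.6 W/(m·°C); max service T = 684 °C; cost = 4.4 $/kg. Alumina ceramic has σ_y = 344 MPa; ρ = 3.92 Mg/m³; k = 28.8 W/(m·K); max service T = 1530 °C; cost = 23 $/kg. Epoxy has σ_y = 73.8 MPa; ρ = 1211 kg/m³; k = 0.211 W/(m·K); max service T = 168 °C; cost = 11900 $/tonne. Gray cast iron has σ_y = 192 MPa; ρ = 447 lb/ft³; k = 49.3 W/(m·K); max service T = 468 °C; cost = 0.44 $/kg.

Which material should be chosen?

Screen on constraints: k ≥ 18.9 W/(m·K); max service T ≥ 239 °C; cost ≤ 15 $/kg. Survivors: low-carbon steel, gray cast iron.
Normalizing units and computing the index:
  low-carbon steel: σ_y = 281.0 MPa, ρ = 7880 kg/m³
  gray cast iron: σ_y = 192.0 MPa, ρ = 7160 kg/m³
  low-carbon steel: M = 5.44×10⁻³
  gray cast iron: M = 4.65×10⁻³
Low-carbon steel ranks first.

low-carbon steel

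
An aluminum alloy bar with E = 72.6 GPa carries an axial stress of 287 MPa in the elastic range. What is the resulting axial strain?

ε = σ/E = 287 / 72600 = 3.95×10⁻³.

3.95×10⁻³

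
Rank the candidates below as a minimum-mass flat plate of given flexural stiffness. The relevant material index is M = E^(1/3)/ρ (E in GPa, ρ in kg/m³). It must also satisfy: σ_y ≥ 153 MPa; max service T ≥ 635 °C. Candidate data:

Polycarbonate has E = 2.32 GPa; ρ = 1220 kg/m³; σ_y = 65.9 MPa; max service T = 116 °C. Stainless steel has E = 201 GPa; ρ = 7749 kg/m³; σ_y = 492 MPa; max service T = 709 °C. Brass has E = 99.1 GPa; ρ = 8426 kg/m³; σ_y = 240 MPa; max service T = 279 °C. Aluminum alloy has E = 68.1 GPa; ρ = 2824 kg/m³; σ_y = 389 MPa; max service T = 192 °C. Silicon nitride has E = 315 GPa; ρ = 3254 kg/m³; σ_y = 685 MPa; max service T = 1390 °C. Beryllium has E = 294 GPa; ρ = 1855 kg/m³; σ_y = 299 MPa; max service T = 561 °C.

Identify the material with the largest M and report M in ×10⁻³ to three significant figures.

Screen on constraints: σ_y ≥ 153 MPa; max service T ≥ 635 °C. Survivors: stainless steel, silicon nitride.
Computing M directly (units already consistent):
  silicon nitride: M = 2.09×10⁻³
  stainless steel: M = 0.756×10⁻³
Silicon nitride has the largest M.

silicon nitride, M = 2.09×10⁻³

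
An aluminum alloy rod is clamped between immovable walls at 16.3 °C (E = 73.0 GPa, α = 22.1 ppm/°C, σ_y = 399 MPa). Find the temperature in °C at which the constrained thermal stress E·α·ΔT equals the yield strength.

E·α·ΔT = 399.0 MPa ⇒ ΔT = 399.0 / (73.00×10³ × 22.1×10⁻⁶) = 247.3 K.
T = 16.3 + 247.3 = 263.6 °C.

264 °C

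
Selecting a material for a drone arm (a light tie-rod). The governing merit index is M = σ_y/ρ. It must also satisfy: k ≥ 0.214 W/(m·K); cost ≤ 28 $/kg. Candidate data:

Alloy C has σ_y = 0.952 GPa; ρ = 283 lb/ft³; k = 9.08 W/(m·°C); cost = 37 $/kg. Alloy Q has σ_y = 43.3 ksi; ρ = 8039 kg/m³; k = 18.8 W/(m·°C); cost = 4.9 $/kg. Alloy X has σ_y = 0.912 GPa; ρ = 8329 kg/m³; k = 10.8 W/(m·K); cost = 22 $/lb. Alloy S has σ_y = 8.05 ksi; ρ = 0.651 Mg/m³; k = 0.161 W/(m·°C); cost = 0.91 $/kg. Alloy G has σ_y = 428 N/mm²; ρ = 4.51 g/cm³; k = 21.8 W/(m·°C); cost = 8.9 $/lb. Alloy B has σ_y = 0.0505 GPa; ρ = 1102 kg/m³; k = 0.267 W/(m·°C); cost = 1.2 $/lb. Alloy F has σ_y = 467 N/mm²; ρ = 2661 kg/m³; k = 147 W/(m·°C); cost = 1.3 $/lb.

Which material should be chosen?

alloy F

Screen on constraints: k ≥ 0.214 W/(m·K); cost ≤ 28 $/kg. Survivors: alloy Q, alloy G, alloy B, alloy F.
Convert each candidate to consistent units, then evaluate M:
  alloy Q: σ_y = 298.5 MPa, ρ = 8039 kg/m³
  alloy G: σ_y = 428.0 MPa, ρ = 4510 kg/m³
  alloy B: σ_y = 50.50 MPa, ρ = 1102 kg/m³
  alloy F: σ_y = 467.0 MPa, ρ = 2661 kg/m³
  alloy F: M = 175 kN·m/kg
  alloy G: M = 94.9 kN·m/kg
  alloy B: M = 45.8 kN·m/kg
  alloy Q: M = 37.1 kN·m/kg
The maximum is for alloy F.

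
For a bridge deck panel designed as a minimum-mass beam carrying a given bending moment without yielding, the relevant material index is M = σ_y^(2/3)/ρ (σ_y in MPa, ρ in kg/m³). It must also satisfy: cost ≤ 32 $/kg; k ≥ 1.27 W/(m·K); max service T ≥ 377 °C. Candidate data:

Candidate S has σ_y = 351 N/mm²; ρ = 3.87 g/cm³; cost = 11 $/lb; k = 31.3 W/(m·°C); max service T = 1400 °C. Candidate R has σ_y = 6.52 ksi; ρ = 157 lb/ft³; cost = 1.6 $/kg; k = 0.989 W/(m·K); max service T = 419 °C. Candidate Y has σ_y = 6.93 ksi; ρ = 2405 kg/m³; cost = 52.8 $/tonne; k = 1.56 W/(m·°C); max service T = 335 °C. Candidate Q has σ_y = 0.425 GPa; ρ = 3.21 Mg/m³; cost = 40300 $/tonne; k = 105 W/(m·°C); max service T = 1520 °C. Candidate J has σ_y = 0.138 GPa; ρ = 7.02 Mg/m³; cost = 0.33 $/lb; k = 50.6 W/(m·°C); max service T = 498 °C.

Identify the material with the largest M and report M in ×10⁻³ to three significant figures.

candidate S, M = 12.9×10⁻³

Screen on constraints: cost ≤ 32 $/kg; k ≥ 1.27 W/(m·K); max service T ≥ 377 °C. Survivors: candidate S, candidate J.
Normalizing units and computing the index:
  candidate S: σ_y = 351.0 MPa, ρ = 3870 kg/m³
  candidate J: σ_y = 138.0 MPa, ρ = 7020 kg/m³
  candidate S: M = 12.9×10⁻³
  candidate J: M = 3.80×10⁻³
Candidate S ranks first.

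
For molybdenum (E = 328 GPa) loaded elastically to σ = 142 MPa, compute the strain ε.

ε = σ/E = 142 / 328000 = 4.33×10⁻⁴.

4.33×10⁻⁴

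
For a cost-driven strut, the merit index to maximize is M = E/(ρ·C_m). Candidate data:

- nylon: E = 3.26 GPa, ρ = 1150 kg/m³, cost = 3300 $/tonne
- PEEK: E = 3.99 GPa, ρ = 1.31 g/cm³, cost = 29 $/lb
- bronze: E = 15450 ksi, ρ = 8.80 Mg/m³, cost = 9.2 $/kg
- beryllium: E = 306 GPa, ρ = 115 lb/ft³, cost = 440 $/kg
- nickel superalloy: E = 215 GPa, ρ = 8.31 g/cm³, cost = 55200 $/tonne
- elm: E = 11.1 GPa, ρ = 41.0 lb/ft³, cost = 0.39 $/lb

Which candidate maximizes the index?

After converting to SI:
  nylon: E = 3.260 GPa, ρ = 1150 kg/m³, cost = 3.300 $/kg
  PEEK: E = 3.990 GPa, ρ = 1310 kg/m³, cost = 63.93 $/kg
  bronze: E = 106.5 GPa, ρ = 8800 kg/m³, cost = 9.200 $/kg
  beryllium: E = 306.0 GPa, ρ = 1842 kg/m³, cost = 440.0 $/kg
  nickel superalloy: E = 215.0 GPa, ρ = 8310 kg/m³, cost = 55.20 $/kg
  elm: E = 11.10 GPa, ρ = 656.8 kg/m³, cost = 0.8598 $/kg
  elm: M = 19.7 MN·m per $
  bronze: M = 1.32 MN·m per $
  nylon: M = 0.859 MN·m per $
  nickel superalloy: M = 0.469 MN·m per $
  beryllium: M = 0.378 MN·m per $
  PEEK: M = 0.0476 MN·m per $
Highest index: elm.

elm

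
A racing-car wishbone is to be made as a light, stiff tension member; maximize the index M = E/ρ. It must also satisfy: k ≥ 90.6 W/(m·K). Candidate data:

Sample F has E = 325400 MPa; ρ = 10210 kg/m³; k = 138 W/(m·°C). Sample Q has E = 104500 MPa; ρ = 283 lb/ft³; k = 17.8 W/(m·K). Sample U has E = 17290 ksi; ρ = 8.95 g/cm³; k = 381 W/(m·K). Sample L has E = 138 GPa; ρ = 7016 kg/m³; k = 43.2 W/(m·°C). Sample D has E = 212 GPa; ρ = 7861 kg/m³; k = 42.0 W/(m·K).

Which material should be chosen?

sample F

Screen on constraints: k ≥ 90.6 W/(m·K). Survivors: sample F, sample U.
In SI units:
  sample F: E = 325.4 GPa, ρ = 10210 kg/m³
  sample U: E = 119.2 GPa, ρ = 8950 kg/m³
  sample F: M = 31.9 MN·m/kg
  sample U: M = 13.3 MN·m/kg
Sample F has the largest M.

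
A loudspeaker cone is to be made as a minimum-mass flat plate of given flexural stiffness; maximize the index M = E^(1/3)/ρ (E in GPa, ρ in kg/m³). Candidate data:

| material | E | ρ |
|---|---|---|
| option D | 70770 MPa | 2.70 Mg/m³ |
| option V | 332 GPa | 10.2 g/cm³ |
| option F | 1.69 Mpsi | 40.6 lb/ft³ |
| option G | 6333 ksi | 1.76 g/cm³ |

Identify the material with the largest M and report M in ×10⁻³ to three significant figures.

option F, M = 3.49×10⁻³

Normalizing units and computing the index:
  option D: E = 70.77 GPa, ρ = 2700 kg/m³
  option V: E = 332.0 GPa, ρ = 10200 kg/m³
  option F: E = 11.65 GPa, ρ = 650.3 kg/m³
  option G: E = 43.66 GPa, ρ = 1760 kg/m³
  option F: M = 3.49×10⁻³
  option G: M = 2.00×10⁻³
  option D: M = 1.53×10⁻³
  option V: M = 0.679×10⁻³
Option F has the largest M.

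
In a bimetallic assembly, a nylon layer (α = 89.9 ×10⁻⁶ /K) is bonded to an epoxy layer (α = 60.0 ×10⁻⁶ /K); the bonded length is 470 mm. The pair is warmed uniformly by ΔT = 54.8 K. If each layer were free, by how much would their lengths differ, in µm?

Δα = |89.9 − 60.0|×10⁻⁶/K = 29.9×10⁻⁶/K.
ΔL_mismatch = Δα·L·ΔT = 29.9×10⁻⁶ × 470.0 mm × 54.8 K = 770 µm.

770 µm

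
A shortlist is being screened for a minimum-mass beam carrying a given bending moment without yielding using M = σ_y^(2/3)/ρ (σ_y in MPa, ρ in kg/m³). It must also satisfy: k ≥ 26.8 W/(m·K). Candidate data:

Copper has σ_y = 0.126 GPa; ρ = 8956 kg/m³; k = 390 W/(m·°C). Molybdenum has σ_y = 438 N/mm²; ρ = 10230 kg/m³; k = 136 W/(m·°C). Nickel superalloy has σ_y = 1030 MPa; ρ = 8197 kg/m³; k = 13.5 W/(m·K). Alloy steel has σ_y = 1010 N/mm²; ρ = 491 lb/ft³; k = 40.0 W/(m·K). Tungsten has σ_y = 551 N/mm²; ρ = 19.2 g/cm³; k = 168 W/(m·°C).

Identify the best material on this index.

Screen on constraints: k ≥ 26.8 W/(m·K). Survivors: copper, molybdenum, alloy steel, tungsten.
After converting to SI:
  copper: σ_y = 126.0 MPa, ρ = 8956 kg/m³
  molybdenum: σ_y = 438.0 MPa, ρ = 10230 kg/m³
  alloy steel: σ_y = 1010 MPa, ρ = 7865 kg/m³
  tungsten: σ_y = 551.0 MPa, ρ = 19200 kg/m³
  alloy steel: M = 12.8×10⁻³
  molybdenum: M = 5.64×10⁻³
  tungsten: M = 3.50×10⁻³
  copper: M = 2.81×10⁻³
The maximum is for alloy steel.

alloy steel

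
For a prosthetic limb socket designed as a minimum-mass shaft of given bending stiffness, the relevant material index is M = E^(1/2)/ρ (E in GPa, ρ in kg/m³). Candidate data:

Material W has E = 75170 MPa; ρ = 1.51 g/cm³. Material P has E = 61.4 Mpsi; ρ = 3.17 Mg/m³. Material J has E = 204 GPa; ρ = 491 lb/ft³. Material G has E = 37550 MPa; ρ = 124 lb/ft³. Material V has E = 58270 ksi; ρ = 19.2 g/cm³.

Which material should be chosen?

Convert each candidate to consistent units, then evaluate M:
  material W: E = 75.17 GPa, ρ = 1510 kg/m³
  material P: E = 423.3 GPa, ρ = 3170 kg/m³
  material J: E = 204.0 GPa, ρ = 7865 kg/m³
  material G: E = 37.55 GPa, ρ = 1986 kg/m³
  material V: E = 401.8 GPa, ρ = 19200 kg/m³
  material P: M = 6.49×10⁻³
  material W: M = 5.74×10⁻³
  material G: M = 3.09×10⁻³
  material J: M = 1.82×10⁻³
  material V: M = 1.04×10⁻³
Material P has the largest M.

material P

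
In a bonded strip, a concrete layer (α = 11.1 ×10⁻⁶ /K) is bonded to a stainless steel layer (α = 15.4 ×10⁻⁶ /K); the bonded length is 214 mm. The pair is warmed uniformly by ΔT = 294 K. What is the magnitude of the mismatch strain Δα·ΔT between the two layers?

1.26×10⁻³

Δα = |11.1 − 15.4|×10⁻⁶/K = 4.30×10⁻⁶/K.
Mismatch strain = Δα·ΔT = 4.30×10⁻⁶ × 294.0 = 1.26×10⁻³.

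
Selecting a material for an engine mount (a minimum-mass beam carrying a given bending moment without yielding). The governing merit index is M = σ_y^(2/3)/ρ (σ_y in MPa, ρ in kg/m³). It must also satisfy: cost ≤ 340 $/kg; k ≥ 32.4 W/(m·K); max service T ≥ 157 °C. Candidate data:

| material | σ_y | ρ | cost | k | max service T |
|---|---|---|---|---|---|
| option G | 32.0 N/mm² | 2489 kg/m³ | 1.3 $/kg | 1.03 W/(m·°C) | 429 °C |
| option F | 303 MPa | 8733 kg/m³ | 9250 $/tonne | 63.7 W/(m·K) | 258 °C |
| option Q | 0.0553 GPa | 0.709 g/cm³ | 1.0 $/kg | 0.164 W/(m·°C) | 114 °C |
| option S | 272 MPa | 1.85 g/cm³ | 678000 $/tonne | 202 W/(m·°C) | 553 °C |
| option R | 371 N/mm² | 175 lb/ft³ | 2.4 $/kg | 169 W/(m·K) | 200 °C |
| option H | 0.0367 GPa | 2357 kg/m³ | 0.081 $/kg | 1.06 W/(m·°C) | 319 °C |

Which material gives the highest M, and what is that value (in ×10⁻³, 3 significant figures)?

Screen on constraints: cost ≤ 340 $/kg; k ≥ 32.4 W/(m·K); max service T ≥ 157 °C. Survivors: option F, option R.
Putting every candidate on a common basis:
  option F: σ_y = 303.0 MPa, ρ = 8733 kg/m³
  option R: σ_y = 371.0 MPa, ρ = 2803 kg/m³
  option R: M = 18.4×10⁻³
  option F: M = 5.17×10⁻³
The maximum is for option R.

option R, M = 18.4×10⁻³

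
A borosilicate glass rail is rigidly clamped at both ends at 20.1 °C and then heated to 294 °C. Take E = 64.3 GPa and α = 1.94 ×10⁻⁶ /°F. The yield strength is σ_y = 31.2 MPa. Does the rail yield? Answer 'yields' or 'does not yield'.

yields

α = 1.94×10⁻⁶/°F × 9/5 = 3.49×10⁻⁶/K.
ΔT = 273.9 K. Constrained thermal stress σ = E·α·ΔT = 64.30×10³ MPa × 3.49×10⁻⁶ × 273.9 = 61.5 MPa (compressive).
Compare to σ_y = 31.2 MPa: σ ≥ σ_y, so it yields.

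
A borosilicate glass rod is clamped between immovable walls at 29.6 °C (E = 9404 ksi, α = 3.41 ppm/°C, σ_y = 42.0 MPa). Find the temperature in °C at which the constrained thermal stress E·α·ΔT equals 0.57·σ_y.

138 °C

E = 9404 ksi = 64.84 GPa.
E·α·ΔT = 23.94 MPa ⇒ ΔT = 23.94 / (64.84×10³ × 3.41×10⁻⁶) = 108.3 K.
T = 29.6 + 108.3 = 137.9 °C.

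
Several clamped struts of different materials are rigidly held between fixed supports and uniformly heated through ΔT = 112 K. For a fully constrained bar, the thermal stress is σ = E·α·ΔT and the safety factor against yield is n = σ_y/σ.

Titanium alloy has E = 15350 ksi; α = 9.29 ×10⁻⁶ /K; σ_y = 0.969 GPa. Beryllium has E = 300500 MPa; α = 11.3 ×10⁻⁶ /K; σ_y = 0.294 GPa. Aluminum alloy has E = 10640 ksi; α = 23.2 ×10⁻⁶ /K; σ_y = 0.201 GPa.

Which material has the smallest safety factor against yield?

Converting E to GPa, α to ×10⁻⁶/K, σ_y to MPa, then σ and n for each:
  titanium alloy: E = 105.8, α = 9.29, σ_y = 969.0 → σ = 110 MPa, n = 8.80
  beryllium: E = 300.5, α = 11.3, σ_y = 294.0 → σ = 380 MPa, n = 0.773
  aluminum alloy: E = 73.36, α = 23.2, σ_y = 201.0 → σ = 191 MPa, n = 1.05
Beryllium has the lowest safety factor, n = 0.773.

beryllium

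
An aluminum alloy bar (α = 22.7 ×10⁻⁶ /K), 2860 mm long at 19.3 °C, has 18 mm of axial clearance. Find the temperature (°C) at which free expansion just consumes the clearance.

α·L₀·ΔT = 18.0 mm ⇒ ΔT = 18.0 / (22.7×10⁻⁶ × 2860.0) = 277.3 K.
T = 19.3 + 277.3 = 296.6 °C.

297 °C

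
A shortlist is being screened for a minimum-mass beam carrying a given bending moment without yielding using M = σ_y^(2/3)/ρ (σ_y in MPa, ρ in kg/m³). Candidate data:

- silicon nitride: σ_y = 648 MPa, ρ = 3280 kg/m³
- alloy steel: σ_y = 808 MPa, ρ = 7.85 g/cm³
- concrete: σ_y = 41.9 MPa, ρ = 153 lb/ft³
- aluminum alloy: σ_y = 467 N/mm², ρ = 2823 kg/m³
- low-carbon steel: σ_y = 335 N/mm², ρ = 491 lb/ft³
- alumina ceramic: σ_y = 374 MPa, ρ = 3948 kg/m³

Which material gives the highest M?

In SI units:
  silicon nitride: σ_y = 648.0 MPa, ρ = 3280 kg/m³
  alloy steel: σ_y = 808.0 MPa, ρ = 7850 kg/m³
  concrete: σ_y = 41.90 MPa, ρ = 2451 kg/m³
  aluminum alloy: σ_y = 467.0 MPa, ρ = 2823 kg/m³
  low-carbon steel: σ_y = 335.0 MPa, ρ = 7865 kg/m³
  alumina ceramic: σ_y = 374.0 MPa, ρ = 3948 kg/m³
  silicon nitride: M = 22.8×10⁻³
  aluminum alloy: M = 21.3×10⁻³
  alumina ceramic: M = 13.1×10⁻³
  alloy steel: M = 11.1×10⁻³
  low-carbon steel: M = 6.13×10⁻³
  concrete: M = 4.92×10⁻³
Highest index: silicon nitride.

silicon nitride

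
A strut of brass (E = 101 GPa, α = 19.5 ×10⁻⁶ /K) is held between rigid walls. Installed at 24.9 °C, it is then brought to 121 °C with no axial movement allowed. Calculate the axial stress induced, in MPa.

ΔT = 96.10 K. Constrained thermal stress σ = E·α·ΔT = 101.0×10³ MPa × 19.5×10⁻⁶ × 96.10 = 189 MPa (compressive).

189 MPa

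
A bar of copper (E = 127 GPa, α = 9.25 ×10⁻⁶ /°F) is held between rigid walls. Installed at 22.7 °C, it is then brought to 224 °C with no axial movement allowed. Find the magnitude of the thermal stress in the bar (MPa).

α = 9.25×10⁻⁶/°F × 9/5 = 16.6×10⁻⁶/K.
ΔT = 201.3 K. Constrained thermal stress σ = E·α·ΔT = 127.0×10³ MPa × 16.6×10⁻⁶ × 201.3 = 426 MPa (compressive).

426 MPa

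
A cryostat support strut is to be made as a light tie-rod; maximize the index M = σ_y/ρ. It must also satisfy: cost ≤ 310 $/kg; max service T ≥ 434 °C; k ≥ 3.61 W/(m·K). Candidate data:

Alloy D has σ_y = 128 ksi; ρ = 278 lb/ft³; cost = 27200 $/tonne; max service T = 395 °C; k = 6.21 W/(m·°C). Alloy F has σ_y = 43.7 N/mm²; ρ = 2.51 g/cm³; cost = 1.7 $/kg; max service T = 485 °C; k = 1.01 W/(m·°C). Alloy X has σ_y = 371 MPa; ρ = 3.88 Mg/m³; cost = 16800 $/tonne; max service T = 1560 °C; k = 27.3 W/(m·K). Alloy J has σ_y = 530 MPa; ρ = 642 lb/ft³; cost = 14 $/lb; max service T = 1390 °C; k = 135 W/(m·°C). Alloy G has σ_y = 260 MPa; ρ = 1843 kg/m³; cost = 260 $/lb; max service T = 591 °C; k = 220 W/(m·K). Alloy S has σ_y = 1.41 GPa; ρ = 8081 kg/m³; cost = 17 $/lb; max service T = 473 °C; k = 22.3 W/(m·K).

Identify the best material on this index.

Screen on constraints: cost ≤ 310 $/kg; max service T ≥ 434 °C; k ≥ 3.61 W/(m·K). Survivors: alloy X, alloy J, alloy S.
Putting every candidate on a common basis:
  alloy X: σ_y = 371.0 MPa, ρ = 3880 kg/m³
  alloy J: σ_y = 530.0 MPa, ρ = 10280 kg/m³
  alloy S: σ_y = 1410 MPa, ρ = 8081 kg/m³
  alloy S: M = 174 kN·m/kg
  alloy X: M = 95.6 kN·m/kg
  alloy J: M = 51.5 kN·m/kg
Highest index: alloy S.

alloy S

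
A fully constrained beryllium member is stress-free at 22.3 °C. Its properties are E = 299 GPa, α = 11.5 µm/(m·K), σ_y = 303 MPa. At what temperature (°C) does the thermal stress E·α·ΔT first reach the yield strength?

110 °C

E·α·ΔT = 303.0 MPa ⇒ ΔT = 303.0 / (299.0×10³ × 11.5×10⁻⁶) = 88.12 K.
T = 22.3 + 88.12 = 110.4 °C.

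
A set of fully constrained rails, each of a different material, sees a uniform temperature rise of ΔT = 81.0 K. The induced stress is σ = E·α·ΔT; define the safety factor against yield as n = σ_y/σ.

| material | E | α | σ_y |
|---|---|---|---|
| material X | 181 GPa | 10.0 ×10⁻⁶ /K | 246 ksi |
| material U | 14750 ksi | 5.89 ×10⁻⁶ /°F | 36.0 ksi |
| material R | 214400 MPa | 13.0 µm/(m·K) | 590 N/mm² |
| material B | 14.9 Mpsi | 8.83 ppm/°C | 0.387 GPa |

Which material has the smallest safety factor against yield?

In consistent units (E in GPa, α in ×10⁻⁶/K, σ_y in MPa):
  material X: E = 181.0, α = 10.0, σ_y = 1696 → σ = 147 MPa, n = 11.6
  material U: E = 101.7, α = 10.6, σ_y = 248.2 → σ = 87.3 MPa, n = 2.84
  material R: E = 214.4, α = 13.0, σ_y = 590.0 → σ = 226 MPa, n = 2.61
  material B: E = 102.7, α = 8.83, σ_y = 387.0 → σ = 73.5 MPa, n = 5.27
Material R has the lowest safety factor, n = 2.61.

material R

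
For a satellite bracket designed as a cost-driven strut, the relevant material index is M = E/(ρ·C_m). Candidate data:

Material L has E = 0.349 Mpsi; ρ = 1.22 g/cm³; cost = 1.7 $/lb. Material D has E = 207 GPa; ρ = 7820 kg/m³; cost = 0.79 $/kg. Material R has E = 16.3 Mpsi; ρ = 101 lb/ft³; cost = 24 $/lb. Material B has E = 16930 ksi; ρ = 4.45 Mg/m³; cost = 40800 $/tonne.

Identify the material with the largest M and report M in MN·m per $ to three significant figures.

Normalizing units and computing the index:
  material L: E = 2.406 GPa, ρ = 1220 kg/m³, cost = 3.748 $/kg
  material D: E = 207.0 GPa, ρ = 7820 kg/m³, cost = 0.7900 $/kg
  material R: E = 112.4 GPa, ρ = 1618 kg/m³, cost = 52.91 $/kg
  material B: E = 116.7 GPa, ρ = 4450 kg/m³, cost = 40.80 $/kg
  material D: M = 33.5 MN·m per $
  material R: M = 1.31 MN·m per $
  material B: M = 0.643 MN·m per $
  material L: M = 0.526 MN·m per $
The maximum is for material D.

material D, M = 33.5 MN·m per $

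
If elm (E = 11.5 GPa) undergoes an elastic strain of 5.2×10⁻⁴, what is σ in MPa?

σ = E·ε = 11500 MPa × 5.2×10⁻⁴ = 5.98 MPa.

5.98 MPa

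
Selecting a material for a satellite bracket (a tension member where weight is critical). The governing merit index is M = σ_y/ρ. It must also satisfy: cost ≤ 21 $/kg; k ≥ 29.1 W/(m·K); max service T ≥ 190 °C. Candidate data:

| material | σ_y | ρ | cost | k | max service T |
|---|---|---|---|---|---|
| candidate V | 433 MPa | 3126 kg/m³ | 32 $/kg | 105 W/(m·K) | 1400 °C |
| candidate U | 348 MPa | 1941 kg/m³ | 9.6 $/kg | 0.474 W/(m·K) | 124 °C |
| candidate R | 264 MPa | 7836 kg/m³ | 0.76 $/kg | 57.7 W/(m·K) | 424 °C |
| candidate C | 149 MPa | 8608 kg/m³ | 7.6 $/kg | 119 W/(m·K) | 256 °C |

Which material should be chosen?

candidate R

Screen on constraints: cost ≤ 21 $/kg; k ≥ 29.1 W/(m·K); max service T ≥ 190 °C. Survivors: candidate R, candidate C.
Per-candidate index values:
  candidate R: M = 33.7 kN·m/kg
  candidate C: M = 17.3 kN·m/kg
Highest index: candidate R.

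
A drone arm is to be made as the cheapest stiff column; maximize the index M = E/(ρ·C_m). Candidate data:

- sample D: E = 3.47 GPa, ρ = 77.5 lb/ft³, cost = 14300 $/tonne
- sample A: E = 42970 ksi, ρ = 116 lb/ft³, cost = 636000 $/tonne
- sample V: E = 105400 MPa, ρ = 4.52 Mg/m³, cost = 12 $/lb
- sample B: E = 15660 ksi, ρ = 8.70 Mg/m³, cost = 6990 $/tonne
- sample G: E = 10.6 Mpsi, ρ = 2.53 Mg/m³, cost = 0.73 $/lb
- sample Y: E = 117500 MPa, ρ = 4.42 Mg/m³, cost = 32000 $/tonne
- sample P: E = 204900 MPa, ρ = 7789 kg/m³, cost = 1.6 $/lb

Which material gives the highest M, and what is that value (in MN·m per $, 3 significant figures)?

sample G, M = 17.9 MN·m per $

Convert each candidate to consistent units, then evaluate M:
  sample D: E = 3.470 GPa, ρ = 1241 kg/m³, cost = 14.30 $/kg
  sample A: E = 296.3 GPa, ρ = 1858 kg/m³, cost = 636.0 $/kg
  sample V: E = 105.4 GPa, ρ = 4520 kg/m³, cost = 26.46 $/kg
  sample B: E = 108.0 GPa, ρ = 8700 kg/m³, cost = 6.990 $/kg
  sample G: E = 73.08 GPa, ρ = 2530 kg/m³, cost = 1.609 $/kg
  sample Y: E = 117.5 GPa, ρ = 4420 kg/m³, cost = 32.00 $/kg
  sample P: E = 204.9 GPa, ρ = 7789 kg/m³, cost = 3.527 $/kg
  sample G: M = 17.9 MN·m per $
  sample P: M = 7.46 MN·m per $
  sample B: M = 1.78 MN·m per $
  sample V: M = 0.881 MN·m per $
  sample Y: M = 0.831 MN·m per $
  sample A: M = 0.251 MN·m per $
  sample D: M = 0.195 MN·m per $
Sample G has the largest M.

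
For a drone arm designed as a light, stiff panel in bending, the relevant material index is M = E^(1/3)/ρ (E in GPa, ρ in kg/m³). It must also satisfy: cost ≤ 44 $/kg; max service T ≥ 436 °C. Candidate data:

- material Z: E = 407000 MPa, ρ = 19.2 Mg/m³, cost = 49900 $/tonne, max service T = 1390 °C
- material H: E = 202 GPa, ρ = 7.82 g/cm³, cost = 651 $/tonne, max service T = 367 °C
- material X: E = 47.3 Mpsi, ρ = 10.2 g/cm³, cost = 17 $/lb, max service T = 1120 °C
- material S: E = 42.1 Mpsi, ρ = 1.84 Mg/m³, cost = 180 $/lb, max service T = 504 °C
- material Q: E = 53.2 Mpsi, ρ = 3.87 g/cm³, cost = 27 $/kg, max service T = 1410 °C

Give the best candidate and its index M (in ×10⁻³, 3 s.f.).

Screen on constraints: cost ≤ 44 $/kg; max service T ≥ 436 °C. Survivors: material X, material Q.
Normalizing units and computing the index:
  material X: E = 326.1 GPa, ρ = 10200 kg/m³
  material Q: E = 366.8 GPa, ρ = 3870 kg/m³
  material Q: M = 1.85×10⁻³
  material X: M = 0.675×10⁻³
Material Q has the largest M.

material Q, M = 1.85×10⁻³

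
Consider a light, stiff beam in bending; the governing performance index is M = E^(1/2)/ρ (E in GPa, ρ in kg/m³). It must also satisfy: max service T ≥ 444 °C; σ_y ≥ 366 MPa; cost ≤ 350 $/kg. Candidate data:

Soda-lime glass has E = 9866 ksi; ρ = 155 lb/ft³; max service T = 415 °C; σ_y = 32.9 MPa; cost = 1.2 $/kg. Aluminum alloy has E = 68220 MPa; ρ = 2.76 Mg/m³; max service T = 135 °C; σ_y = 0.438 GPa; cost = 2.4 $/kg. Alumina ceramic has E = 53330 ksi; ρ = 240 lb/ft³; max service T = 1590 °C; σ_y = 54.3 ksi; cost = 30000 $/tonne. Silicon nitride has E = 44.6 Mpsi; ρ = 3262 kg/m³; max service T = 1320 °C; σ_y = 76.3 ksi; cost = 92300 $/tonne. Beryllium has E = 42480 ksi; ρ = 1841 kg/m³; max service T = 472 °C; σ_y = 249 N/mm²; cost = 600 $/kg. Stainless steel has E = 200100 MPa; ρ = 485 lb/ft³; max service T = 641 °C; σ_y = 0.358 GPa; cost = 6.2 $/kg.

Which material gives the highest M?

Screen on constraints: max service T ≥ 444 °C; σ_y ≥ 366 MPa; cost ≤ 350 $/kg. Survivors: alumina ceramic, silicon nitride.
In SI units:
  alumina ceramic: E = 367.7 GPa, ρ = 3844 kg/m³
  silicon nitride: E = 307.5 GPa, ρ = 3262 kg/m³
  silicon nitride: M = 5.38×10⁻³
  alumina ceramic: M = 4.99×10⁻³
Silicon nitride ranks first.

silicon nitride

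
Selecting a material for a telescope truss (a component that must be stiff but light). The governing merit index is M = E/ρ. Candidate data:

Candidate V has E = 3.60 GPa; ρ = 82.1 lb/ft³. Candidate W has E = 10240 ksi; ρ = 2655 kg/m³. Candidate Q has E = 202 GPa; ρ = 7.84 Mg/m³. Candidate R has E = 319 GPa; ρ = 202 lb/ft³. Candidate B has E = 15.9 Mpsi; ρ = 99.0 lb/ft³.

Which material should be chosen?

candidate R

Convert each candidate to consistent units, then evaluate M:
  candidate V: E = 3.600 GPa, ρ = 1315 kg/m³
  candidate W: E = 70.60 GPa, ρ = 2655 kg/m³
  candidate Q: E = 202.0 GPa, ρ = 7840 kg/m³
  candidate R: E = 319.0 GPa, ρ = 3236 kg/m³
  candidate B: E = 109.6 GPa, ρ = 1586 kg/m³
  candidate R: M = 98.6 MN·m/kg
  candidate B: M = 69.1 MN·m/kg
  candidate W: M = 26.6 MN·m/kg
  candidate Q: M = 25.8 MN·m/kg
  candidate V: M = 2.74 MN·m/kg
Candidate R has the largest M.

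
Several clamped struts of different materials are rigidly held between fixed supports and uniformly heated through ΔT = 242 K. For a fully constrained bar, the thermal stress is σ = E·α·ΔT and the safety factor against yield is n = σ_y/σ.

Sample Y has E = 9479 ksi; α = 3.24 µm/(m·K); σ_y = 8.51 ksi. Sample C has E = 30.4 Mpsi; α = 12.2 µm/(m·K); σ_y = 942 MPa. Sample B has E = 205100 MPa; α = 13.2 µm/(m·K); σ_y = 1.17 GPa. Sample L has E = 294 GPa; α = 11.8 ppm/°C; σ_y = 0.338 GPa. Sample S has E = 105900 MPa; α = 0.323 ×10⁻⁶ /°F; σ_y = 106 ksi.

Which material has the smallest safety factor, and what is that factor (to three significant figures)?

Converting E to GPa, α to ×10⁻⁶/K, σ_y to MPa, then σ and n for each:
  sample Y: E = 65.36, α = 3.24, σ_y = 58.67 → σ = 51.2 MPa, n = 1.15
  sample C: E = 209.6, α = 12.2, σ_y = 942.0 → σ = 619 MPa, n = 1.52
  sample B: E = 205.1, α = 13.2, σ_y = 1170 → σ = 655 MPa, n = 1.79
  sample L: E = 294.0, α = 11.8, σ_y = 338.0 → σ = 840 MPa, n = 0.403
  sample S: E = 105.9, α = 0.581, σ_y = 730.8 → σ = 14.9 MPa, n = 49.0
Sample L has the lowest safety factor, n = 0.403.

sample L, n = 0.403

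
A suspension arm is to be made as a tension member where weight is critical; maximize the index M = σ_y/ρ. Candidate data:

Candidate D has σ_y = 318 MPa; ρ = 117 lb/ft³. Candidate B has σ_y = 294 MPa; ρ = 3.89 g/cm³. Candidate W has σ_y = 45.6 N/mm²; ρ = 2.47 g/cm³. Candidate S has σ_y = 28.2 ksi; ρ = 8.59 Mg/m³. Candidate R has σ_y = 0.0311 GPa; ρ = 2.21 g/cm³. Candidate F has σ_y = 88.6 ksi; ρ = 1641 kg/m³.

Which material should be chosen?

candidate F

In SI units:
  candidate D: σ_y = 318.0 MPa, ρ = 1874 kg/m³
  candidate B: σ_y = 294.0 MPa, ρ = 3890 kg/m³
  candidate W: σ_y = 45.60 MPa, ρ = 2470 kg/m³
  candidate S: σ_y = 194.4 MPa, ρ = 8590 kg/m³
  candidate R: σ_y = 31.10 MPa, ρ = 2210 kg/m³
  candidate F: σ_y = 610.9 MPa, ρ = 1641 kg/m³
  candidate F: M = 372 kN·m/kg
  candidate D: M = 170 kN·m/kg
  candidate B: M = 75.6 kN·m/kg
  candidate S: M = 22.6 kN·m/kg
  candidate W: M = 18.5 kN·m/kg
  candidate R: M = 14.1 kN·m/kg
Highest index: candidate F.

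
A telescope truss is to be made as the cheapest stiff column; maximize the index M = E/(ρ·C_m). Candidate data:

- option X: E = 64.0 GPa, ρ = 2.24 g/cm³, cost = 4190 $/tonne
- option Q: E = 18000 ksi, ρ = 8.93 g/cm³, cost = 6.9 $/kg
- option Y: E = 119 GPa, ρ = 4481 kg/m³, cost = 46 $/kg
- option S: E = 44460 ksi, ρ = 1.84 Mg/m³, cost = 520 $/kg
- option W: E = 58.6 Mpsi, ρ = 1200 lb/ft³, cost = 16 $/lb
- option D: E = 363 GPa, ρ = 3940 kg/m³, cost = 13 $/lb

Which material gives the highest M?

Convert each candidate to consistent units, then evaluate M:
  option X: E = 64.00 GPa, ρ = 2240 kg/m³, cost = 4.190 $/kg
  option Q: E = 124.1 GPa, ρ = 8930 kg/m³, cost = 6.900 $/kg
  option Y: E = 119.0 GPa, ρ = 4481 kg/m³, cost = 46.00 $/kg
  option S: E = 306.5 GPa, ρ = 1840 kg/m³, cost = 520.0 $/kg
  option W: E = 404.0 GPa, ρ = 19220 kg/m³, cost = 35.27 $/kg
  option D: E = 363.0 GPa, ρ = 3940 kg/m³, cost = 28.66 $/kg
  option X: M = 6.82 MN·m per $
  option D: M = 3.21 MN·m per $
  option Q: M = 2.01 MN·m per $
  option W: M = 0.596 MN·m per $
  option Y: M = 0.577 MN·m per $
  option S: M = 0.320 MN·m per $
Highest index: option X.

option X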